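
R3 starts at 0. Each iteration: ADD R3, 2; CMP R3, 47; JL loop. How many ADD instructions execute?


Loop trace (R3 starts at 0, target 47, step 2):
  ADD #1: R3 = 0 + 2 = 2  → 2 < 47, loop
  ADD #2: R3 = 2 + 2 = 4  → 4 < 47, loop
  ADD #3: R3 = 4 + 2 = 6  → 6 < 47, loop
  ADD #4: R3 = 6 + 2 = 8  → 8 < 47, loop
  ADD #5: R3 = 8 + 2 = 10  → 10 < 47, loop
  ADD #6: R3 = 10 + 2 = 12  → 12 < 47, loop
  ADD #7: R3 = 12 + 2 = 14  → 14 < 47, loop
  ADD #8: R3 = 14 + 2 = 16  → 16 < 47, loop
  ADD #9: R3 = 16 + 2 = 18  → 18 < 47, loop
  ADD #10: R3 = 18 + 2 = 20  → 20 < 47, loop
  ADD #11: R3 = 20 + 2 = 22  → 22 < 47, loop
  ADD #12: R3 = 22 + 2 = 24  → 24 < 47, loop
  ADD #13: R3 = 24 + 2 = 26  → 26 < 47, loop
  ADD #14: R3 = 26 + 2 = 28  → 28 < 47, loop
  ADD #15: R3 = 28 + 2 = 30  → 30 < 47, loop
  ADD #16: R3 = 30 + 2 = 32  → 32 < 47, loop
  ADD #17: R3 = 32 + 2 = 34  → 34 < 47, loop
  ADD #18: R3 = 34 + 2 = 36  → 36 < 47, loop
  ADD #19: R3 = 36 + 2 = 38  → 38 < 47, loop
  ADD #20: R3 = 38 + 2 = 40  → 40 < 47, loop
  ADD #21: R3 = 40 + 2 = 42  → 42 < 47, loop
  ADD #22: R3 = 42 + 2 = 44  → 44 < 47, loop
  ADD #23: R3 = 44 + 2 = 46  → 46 < 47, loop
  ADD #24: R3 = 46 + 2 = 48  → 48 >= 47, exit
Total ADD instructions: 24

24


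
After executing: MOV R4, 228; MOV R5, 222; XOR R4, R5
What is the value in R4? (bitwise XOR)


Register state trace:
  MOV R4, 228  → R4 = 228 (0b11100100)
  MOV R5, 222  → R5 = 222 (0b11011110)
  XOR R4, R5  → R4 = 228 XOR 222 = 58 (0b00111010)
Final: R4 = 58

58


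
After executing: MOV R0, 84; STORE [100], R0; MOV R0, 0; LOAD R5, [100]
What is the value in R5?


Register and memory trace:
  MOV R0, 84  → R0 = 84
  STORE [100], R0  → mem[100] = 84
  MOV R0, 0  → R0 = 0
  LOAD R5, [100]  → R5 = mem[100] = 84
Final: R5 = 84

84


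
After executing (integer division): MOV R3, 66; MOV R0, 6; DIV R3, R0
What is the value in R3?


Register state trace:
  MOV R3, 66  → R3 = 66
  MOV R0, 6  → R0 = 6
  DIV R3, R0  → R3 = 66 // 6 = 11
Final: R3 = 11

11


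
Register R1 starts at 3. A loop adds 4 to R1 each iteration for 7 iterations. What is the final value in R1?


Starting value: R1 = 3
  Iter 1: R1 = 3 + 4 = 7
  Iter 2: R1 = 7 + 4 = 11
  Iter 3: R1 = 11 + 4 = 15
  Iter 4: R1 = 15 + 4 = 19
  Iter 5: R1 = 19 + 4 = 23
  Iter 6: R1 = 23 + 4 = 27
  Iter 7: R1 = 27 + 4 = 31
Final: R1 = 31

31


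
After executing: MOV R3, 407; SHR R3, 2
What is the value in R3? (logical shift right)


Register state trace:
  MOV R3, 407  → R3 = 407
  SHR R3, 2  → R3 = 407 >> 2 = 407 // 2^2 = 101
Final: R3 = 101

101


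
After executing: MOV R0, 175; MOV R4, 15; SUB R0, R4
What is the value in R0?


Register state trace:
  MOV R0, 175  → R0 = 175
  MOV R4, 15  → R4 = 15
  SUB R0, R4  → R0 = 175 - 15 = 160
Final: R0 = 160

160


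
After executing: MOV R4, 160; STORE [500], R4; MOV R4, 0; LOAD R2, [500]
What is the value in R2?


Register and memory trace:
  MOV R4, 160  → R4 = 160
  STORE [500], R4  → mem[500] = 160
  MOV R4, 0  → R4 = 0
  LOAD R2, [500]  → R2 = mem[500] = 160
Final: R2 = 160

160


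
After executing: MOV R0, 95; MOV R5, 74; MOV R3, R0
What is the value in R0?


Register state trace:
  MOV R0, 95  → R0 = 95
  MOV R5, 74  → R5 = 74
  MOV R3, R0  → R3 = 95
Final: R0 = 95

95


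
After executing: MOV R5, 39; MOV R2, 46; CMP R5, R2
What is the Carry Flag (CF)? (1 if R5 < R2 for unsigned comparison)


Register state trace:
  MOV R5, 39  → R5 = 39
  MOV R2, 46  → R2 = 46
  CMP R5, R2  → unsigned 39 - 46: borrow occurs
  39 < 46, so CF = 1
CF = 1

1


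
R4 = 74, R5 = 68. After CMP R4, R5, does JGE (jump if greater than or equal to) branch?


Trace:
  R4 = 74, R5 = 68
  CMP R4, R5  → compares 74 vs 68
  JGE checks: is 74 greater than or equal to 68?
  74 > 68, so condition is true
Branch taken: Yes

Yes


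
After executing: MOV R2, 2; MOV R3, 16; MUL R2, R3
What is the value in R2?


Register state trace:
  MOV R2, 2  → R2 = 2
  MOV R3, 16  → R3 = 16
  MUL R2, R3  → R2 = 2 * 16 = 32
Final: R2 = 32

32


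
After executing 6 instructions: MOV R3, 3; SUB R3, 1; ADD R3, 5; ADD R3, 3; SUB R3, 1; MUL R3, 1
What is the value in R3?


Register state trace:
  MOV R3, 3  → R3 = 3
  SUB R3, 1  → R3 = 3 - 1 = 2
  ADD R3, 5  → R3 = 2 + 5 = 7
  ADD R3, 3  → R3 = 7 + 3 = 10
  SUB R3, 1  → R3 = 10 - 1 = 9
  MUL R3, 1  → R3 = 9 * 1 = 9
Final: R3 = 9

9


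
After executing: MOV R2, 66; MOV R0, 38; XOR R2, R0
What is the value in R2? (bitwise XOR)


Register state trace:
  MOV R2, 66  → R2 = 66 (0b01000010)
  MOV R0, 38  → R0 = 38 (0b00100110)
  XOR R2, R0  → R2 = 66 XOR 38 = 100 (0b01100100)
Final: R2 = 100

100


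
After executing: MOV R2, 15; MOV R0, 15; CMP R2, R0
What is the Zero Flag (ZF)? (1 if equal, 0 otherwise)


Register state trace:
  MOV R2, 15  → R2 = 15
  MOV R0, 15  → R0 = 15
  CMP R2, R0  → computes 15 - 15 = 0
  Result is zero, so values are equal
ZF = 1

1


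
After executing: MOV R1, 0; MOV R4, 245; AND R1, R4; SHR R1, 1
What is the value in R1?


Register state trace:
  MOV R1, 0  → R1 = 0 (0b00000000)
  MOV R4, 245  → R4 = 245 (0b11110101)
  AND R1, R4  → R1 = 0 AND 245 = 0 (0b00000000)
  SHR R1, 1  → R1 = 0 >> 1 = 0
Final: R1 = 0

0


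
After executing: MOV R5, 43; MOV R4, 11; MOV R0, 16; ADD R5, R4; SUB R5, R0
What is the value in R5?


Register state trace:
  MOV R5, 43  → R5 = 43
  MOV R4, 11  → R4 = 11
  MOV R0, 16  → R0 = 16
  ADD R5, R4  → R5 = 43 + 11 = 54
  SUB R5, R0  → R5 = 54 - 16 = 38
Final: R5 = 38

38


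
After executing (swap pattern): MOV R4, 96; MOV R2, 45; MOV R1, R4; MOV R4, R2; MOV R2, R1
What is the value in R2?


Register state trace (swap pattern):
  MOV R4, 96  → R4 = 96
  MOV R2, 45  → R2 = 45
  MOV R1, R4  → R1 = 96  (save R4)
  MOV R4, R2  → R4 = 45  (R4 gets R2's value)
  MOV R2, R1  → R2 = 96  (R2 gets saved value)
Final: R2 = 96

96


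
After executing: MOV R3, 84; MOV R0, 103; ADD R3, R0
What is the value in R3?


Register state trace:
  MOV R3, 84  → R3 = 84
  MOV R0, 103  → R0 = 103
  ADD R3, R0  → R3 = 84 + 103 = 187
Final: R3 = 187

187


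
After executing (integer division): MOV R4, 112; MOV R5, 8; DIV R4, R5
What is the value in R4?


Register state trace:
  MOV R4, 112  → R4 = 112
  MOV R5, 8  → R5 = 8
  DIV R4, R5  → R4 = 112 // 8 = 14
Final: R4 = 14

14


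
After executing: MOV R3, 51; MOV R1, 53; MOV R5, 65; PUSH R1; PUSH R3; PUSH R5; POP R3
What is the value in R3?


Stack trace (top is rightmost):
  MOV R3, 51  → R3 = 51
  MOV R1, 53  → R1 = 53
  MOV R5, 65  → R5 = 65
  PUSH R1  → stack: [53]
  PUSH R3  → stack: [53, 51]
  PUSH R5  → stack: [53, 51, 65]
  POP R3  → R3 = 65, stack: [53, 51]
Final: R3 = 65

65


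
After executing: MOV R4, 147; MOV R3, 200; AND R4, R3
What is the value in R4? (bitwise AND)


Register state trace:
  MOV R4, 147  → R4 = 147 (0b10010011)
  MOV R3, 200  → R3 = 200 (0b11001000)
  AND R4, R3  → R4 = 147 AND 200 = 128 (0b10000000)
Final: R4 = 128

128


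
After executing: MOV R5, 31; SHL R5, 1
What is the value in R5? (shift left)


Register state trace:
  MOV R5, 31  → R5 = 31
  SHL R5, 1  → R5 = 31 << 1 = 31 * 2^1 = 62
Final: R5 = 62

62


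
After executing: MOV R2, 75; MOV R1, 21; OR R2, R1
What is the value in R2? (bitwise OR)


Register state trace:
  MOV R2, 75  → R2 = 75 (0b01001011)
  MOV R1, 21  → R1 = 21 (0b00010101)
  OR R2, R1   → R2 = 75 OR 21 = 95 (0b01011111)
Final: R2 = 95

95


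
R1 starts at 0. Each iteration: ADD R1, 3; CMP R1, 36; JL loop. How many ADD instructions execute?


Loop trace (R1 starts at 0, target 36, step 3):
  ADD #1: R1 = 0 + 3 = 3  → 3 < 36, loop
  ADD #2: R1 = 3 + 3 = 6  → 6 < 36, loop
  ADD #3: R1 = 6 + 3 = 9  → 9 < 36, loop
  ADD #4: R1 = 9 + 3 = 12  → 12 < 36, loop
  ADD #5: R1 = 12 + 3 = 15  → 15 < 36, loop
  ADD #6: R1 = 15 + 3 = 18  → 18 < 36, loop
  ADD #7: R1 = 18 + 3 = 21  → 21 < 36, loop
  ADD #8: R1 = 21 + 3 = 24  → 24 < 36, loop
  ADD #9: R1 = 24 + 3 = 27  → 27 < 36, loop
  ADD #10: R1 = 27 + 3 = 30  → 30 < 36, loop
  ADD #11: R1 = 30 + 3 = 33  → 33 < 36, loop
  ADD #12: R1 = 33 + 3 = 36  → 36 >= 36, exit
Total ADD instructions: 12

12


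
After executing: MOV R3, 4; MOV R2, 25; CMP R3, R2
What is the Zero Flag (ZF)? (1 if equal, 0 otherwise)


Register state trace:
  MOV R3, 4  → R3 = 4
  MOV R2, 25  → R2 = 25
  CMP R3, R2  → computes 4 - 25 = -21
  Result is nonzero, so values are not equal
ZF = 0

0


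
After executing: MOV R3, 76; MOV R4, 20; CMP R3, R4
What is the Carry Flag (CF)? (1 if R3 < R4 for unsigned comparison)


Register state trace:
  MOV R3, 76  → R3 = 76
  MOV R4, 20  → R4 = 20
  CMP R3, R4  → unsigned 76 - 20: no borrow
  76 >= 20, so CF = 0
CF = 0

0


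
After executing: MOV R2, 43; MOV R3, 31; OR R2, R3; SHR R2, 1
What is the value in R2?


Register state trace:
  MOV R2, 43  → R2 = 43 (0b00101011)
  MOV R3, 31  → R3 = 31 (0b00011111)
  OR R2, R3  → R2 = 43 OR 31 = 63 (0b00111111)
  SHR R2, 1  → R2 = 63 >> 1 = 31
Final: R2 = 31

31


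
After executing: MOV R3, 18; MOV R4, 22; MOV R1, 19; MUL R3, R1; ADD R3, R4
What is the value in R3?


Register state trace:
  MOV R3, 18  → R3 = 18
  MOV R4, 22  → R4 = 22
  MOV R1, 19  → R1 = 19
  MUL R3, R1  → R3 = 18 * 19 = 342
  ADD R3, R4  → R3 = 342 + 22 = 364
Final: R3 = 364

364


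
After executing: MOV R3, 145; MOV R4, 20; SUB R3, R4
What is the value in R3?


Register state trace:
  MOV R3, 145  → R3 = 145
  MOV R4, 20  → R4 = 20
  SUB R3, R4  → R3 = 145 - 20 = 125
Final: R3 = 125

125


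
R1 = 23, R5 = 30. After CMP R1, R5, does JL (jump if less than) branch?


Trace:
  R1 = 23, R5 = 30
  CMP R1, R5  → compares 23 vs 30
  JL checks: is 23 less than 30?
  23 < 30, so condition is true
Branch taken: Yes

Yes


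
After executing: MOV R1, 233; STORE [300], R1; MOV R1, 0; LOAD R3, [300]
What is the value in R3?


Register and memory trace:
  MOV R1, 233  → R1 = 233
  STORE [300], R1  → mem[300] = 233
  MOV R1, 0  → R1 = 0
  LOAD R3, [300]  → R3 = mem[300] = 233
Final: R3 = 233

233


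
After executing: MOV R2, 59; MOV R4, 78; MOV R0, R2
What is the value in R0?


Register state trace:
  MOV R2, 59  → R2 = 59
  MOV R4, 78  → R4 = 78
  MOV R0, R2  → R0 = 59
Final: R0 = 59

59


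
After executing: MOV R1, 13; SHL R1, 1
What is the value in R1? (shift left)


Register state trace:
  MOV R1, 13  → R1 = 13
  SHL R1, 1  → R1 = 13 << 1 = 13 * 2^1 = 26
Final: R1 = 26

26


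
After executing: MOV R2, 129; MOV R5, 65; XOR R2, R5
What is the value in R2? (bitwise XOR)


Register state trace:
  MOV R2, 129  → R2 = 129 (0b10000001)
  MOV R5, 65  → R5 = 65 (0b01000001)
  XOR R2, R5  → R2 = 129 XOR 65 = 192 (0b11000000)
Final: R2 = 192

192


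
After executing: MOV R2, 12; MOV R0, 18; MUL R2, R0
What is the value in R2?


Register state trace:
  MOV R2, 12  → R2 = 12
  MOV R0, 18  → R0 = 18
  MUL R2, R0  → R2 = 12 * 18 = 216
Final: R2 = 216

216


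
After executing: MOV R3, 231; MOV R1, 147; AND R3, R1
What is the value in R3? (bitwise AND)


Register state trace:
  MOV R3, 231  → R3 = 231 (0b11100111)
  MOV R1, 147  → R1 = 147 (0b10010011)
  AND R3, R1  → R3 = 231 AND 147 = 131 (0b10000011)
Final: R3 = 131

131


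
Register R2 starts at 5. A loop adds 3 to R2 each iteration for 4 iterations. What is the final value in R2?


Starting value: R2 = 5
  Iter 1: R2 = 5 + 3 = 8
  Iter 2: R2 = 8 + 3 = 11
  Iter 3: R2 = 11 + 3 = 14
  Iter 4: R2 = 14 + 3 = 17
Final: R2 = 17

17


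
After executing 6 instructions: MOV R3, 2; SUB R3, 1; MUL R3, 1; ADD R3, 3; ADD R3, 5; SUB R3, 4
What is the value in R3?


Register state trace:
  MOV R3, 2  → R3 = 2
  SUB R3, 1  → R3 = 2 - 1 = 1
  MUL R3, 1  → R3 = 1 * 1 = 1
  ADD R3, 3  → R3 = 1 + 3 = 4
  ADD R3, 5  → R3 = 4 + 5 = 9
  SUB R3, 4  → R3 = 9 - 4 = 5
Final: R3 = 5

5


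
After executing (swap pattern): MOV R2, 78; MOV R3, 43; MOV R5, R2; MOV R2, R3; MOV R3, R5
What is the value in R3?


Register state trace (swap pattern):
  MOV R2, 78  → R2 = 78
  MOV R3, 43  → R3 = 43
  MOV R5, R2  → R5 = 78  (save R2)
  MOV R2, R3  → R2 = 43  (R2 gets R3's value)
  MOV R3, R5  → R3 = 78  (R3 gets saved value)
Final: R3 = 78

78


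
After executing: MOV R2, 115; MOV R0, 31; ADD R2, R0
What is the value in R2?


Register state trace:
  MOV R2, 115  → R2 = 115
  MOV R0, 31  → R0 = 31
  ADD R2, R0  → R2 = 115 + 31 = 146
Final: R2 = 146

146


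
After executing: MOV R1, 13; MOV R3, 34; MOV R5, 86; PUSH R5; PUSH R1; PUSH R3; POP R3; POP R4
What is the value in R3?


Stack trace (top is rightmost):
  MOV R1, 13  → R1 = 13
  MOV R3, 34  → R3 = 34
  MOV R5, 86  → R5 = 86
  PUSH R5  → stack: [86]
  PUSH R1  → stack: [86, 13]
  PUSH R3  → stack: [86, 13, 34]
  POP R3  → R3 = 34, stack: [86, 13]
  POP R4  → R4 = 13, stack: [86]
Final: R3 = 34

34


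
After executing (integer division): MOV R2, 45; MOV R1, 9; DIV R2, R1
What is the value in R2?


Register state trace:
  MOV R2, 45  → R2 = 45
  MOV R1, 9  → R1 = 9
  DIV R2, R1  → R2 = 45 // 9 = 5
Final: R2 = 5

5


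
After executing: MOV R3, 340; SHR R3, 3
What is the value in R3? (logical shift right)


Register state trace:
  MOV R3, 340  → R3 = 340
  SHR R3, 3  → R3 = 340 >> 3 = 340 // 2^3 = 42
Final: R3 = 42

42


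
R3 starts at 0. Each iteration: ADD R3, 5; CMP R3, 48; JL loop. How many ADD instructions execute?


Loop trace (R3 starts at 0, target 48, step 5):
  ADD #1: R3 = 0 + 5 = 5  → 5 < 48, loop
  ADD #2: R3 = 5 + 5 = 10  → 10 < 48, loop
  ADD #3: R3 = 10 + 5 = 15  → 15 < 48, loop
  ADD #4: R3 = 15 + 5 = 20  → 20 < 48, loop
  ADD #5: R3 = 20 + 5 = 25  → 25 < 48, loop
  ADD #6: R3 = 25 + 5 = 30  → 30 < 48, loop
  ADD #7: R3 = 30 + 5 = 35  → 35 < 48, loop
  ADD #8: R3 = 35 + 5 = 40  → 40 < 48, loop
  ADD #9: R3 = 40 + 5 = 45  → 45 < 48, loop
  ADD #10: R3 = 45 + 5 = 50  → 50 >= 48, exit
Total ADD instructions: 10

10


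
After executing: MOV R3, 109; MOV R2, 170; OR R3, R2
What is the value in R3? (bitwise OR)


Register state trace:
  MOV R3, 109  → R3 = 109 (0b01101101)
  MOV R2, 170  → R2 = 170 (0b10101010)
  OR R3, R2   → R3 = 109 OR 170 = 239 (0b11101111)
Final: R3 = 239

239


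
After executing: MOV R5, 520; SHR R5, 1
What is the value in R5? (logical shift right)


Register state trace:
  MOV R5, 520  → R5 = 520
  SHR R5, 1  → R5 = 520 >> 1 = 520 // 2^1 = 260
Final: R5 = 260

260


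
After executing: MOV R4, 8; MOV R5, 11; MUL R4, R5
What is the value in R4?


Register state trace:
  MOV R4, 8  → R4 = 8
  MOV R5, 11  → R5 = 11
  MUL R4, R5  → R4 = 8 * 11 = 88
Final: R4 = 88

88


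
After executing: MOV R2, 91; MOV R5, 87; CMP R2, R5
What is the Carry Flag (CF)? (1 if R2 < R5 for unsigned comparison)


Register state trace:
  MOV R2, 91  → R2 = 91
  MOV R5, 87  → R5 = 87
  CMP R2, R5  → unsigned 91 - 87: no borrow
  91 >= 87, so CF = 0
CF = 0

0


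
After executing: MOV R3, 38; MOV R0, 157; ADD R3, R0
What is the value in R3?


Register state trace:
  MOV R3, 38  → R3 = 38
  MOV R0, 157  → R0 = 157
  ADD R3, R0  → R3 = 38 + 157 = 195
Final: R3 = 195

195


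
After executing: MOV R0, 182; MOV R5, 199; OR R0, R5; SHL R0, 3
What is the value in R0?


Register state trace:
  MOV R0, 182  → R0 = 182 (0b10110110)
  MOV R5, 199  → R5 = 199 (0b11000111)
  OR R0, R5  → R0 = 182 OR 199 = 247 (0b11110111)
  SHL R0, 3  → R0 = 247 << 3 = 1976
Final: R0 = 1976

1976


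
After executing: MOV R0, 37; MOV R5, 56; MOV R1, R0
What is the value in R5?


Register state trace:
  MOV R0, 37  → R0 = 37
  MOV R5, 56  → R5 = 56
  MOV R1, R0  → R1 = 37
Final: R5 = 56

56


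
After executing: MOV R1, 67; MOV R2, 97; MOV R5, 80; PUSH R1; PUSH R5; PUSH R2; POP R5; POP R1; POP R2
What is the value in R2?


Stack trace (top is rightmost):
  MOV R1, 67  → R1 = 67
  MOV R2, 97  → R2 = 97
  MOV R5, 80  → R5 = 80
  PUSH R1  → stack: [67]
  PUSH R5  → stack: [67, 80]
  PUSH R2  → stack: [67, 80, 97]
  POP R5  → R5 = 97, stack: [67, 80]
  POP R1  → R1 = 80, stack: [67]
  POP R2  → R2 = 67, stack: []
Final: R2 = 67

67


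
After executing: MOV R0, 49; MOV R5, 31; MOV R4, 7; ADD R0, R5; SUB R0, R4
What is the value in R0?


Register state trace:
  MOV R0, 49  → R0 = 49
  MOV R5, 31  → R5 = 31
  MOV R4, 7  → R4 = 7
  ADD R0, R5  → R0 = 49 + 31 = 80
  SUB R0, R4  → R0 = 80 - 7 = 73
Final: R0 = 73

73


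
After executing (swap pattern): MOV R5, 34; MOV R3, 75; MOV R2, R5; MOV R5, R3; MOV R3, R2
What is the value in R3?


Register state trace (swap pattern):
  MOV R5, 34  → R5 = 34
  MOV R3, 75  → R3 = 75
  MOV R2, R5  → R2 = 34  (save R5)
  MOV R5, R3  → R5 = 75  (R5 gets R3's value)
  MOV R3, R2  → R3 = 34  (R3 gets saved value)
Final: R3 = 34

34


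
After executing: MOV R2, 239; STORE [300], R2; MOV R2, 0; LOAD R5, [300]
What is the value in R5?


Register and memory trace:
  MOV R2, 239  → R2 = 239
  STORE [300], R2  → mem[300] = 239
  MOV R2, 0  → R2 = 0
  LOAD R5, [300]  → R5 = mem[300] = 239
Final: R5 = 239

239


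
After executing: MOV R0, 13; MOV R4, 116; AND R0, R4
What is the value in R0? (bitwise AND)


Register state trace:
  MOV R0, 13  → R0 = 13 (0b00001101)
  MOV R4, 116  → R4 = 116 (0b01110100)
  AND R0, R4  → R0 = 13 AND 116 = 4 (0b00000100)
Final: R0 = 4

4


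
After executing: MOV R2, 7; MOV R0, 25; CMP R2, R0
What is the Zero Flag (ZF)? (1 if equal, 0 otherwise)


Register state trace:
  MOV R2, 7  → R2 = 7
  MOV R0, 25  → R0 = 25
  CMP R2, R0  → computes 7 - 25 = -18
  Result is nonzero, so values are not equal
ZF = 0

0


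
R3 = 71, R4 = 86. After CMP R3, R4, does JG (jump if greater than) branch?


Trace:
  R3 = 71, R4 = 86
  CMP R3, R4  → compares 71 vs 86
  JG checks: is 71 greater than 86?
  71 < 86, so condition is false
Branch taken: No

No


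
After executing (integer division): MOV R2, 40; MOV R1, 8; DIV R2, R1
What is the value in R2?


Register state trace:
  MOV R2, 40  → R2 = 40
  MOV R1, 8  → R1 = 8
  DIV R2, R1  → R2 = 40 // 8 = 5
Final: R2 = 5

5


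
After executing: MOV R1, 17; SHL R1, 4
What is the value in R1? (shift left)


Register state trace:
  MOV R1, 17  → R1 = 17
  SHL R1, 4  → R1 = 17 << 4 = 17 * 2^4 = 272
Final: R1 = 272

272


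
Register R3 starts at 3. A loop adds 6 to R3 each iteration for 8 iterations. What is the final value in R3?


Starting value: R3 = 3
  Iter 1: R3 = 3 + 6 = 9
  Iter 2: R3 = 9 + 6 = 15
  Iter 3: R3 = 15 + 6 = 21
  Iter 4: R3 = 21 + 6 = 27
  Iter 5: R3 = 27 + 6 = 33
  Iter 6: R3 = 33 + 6 = 39
  Iter 7: R3 = 39 + 6 = 45
  Iter 8: R3 = 45 + 6 = 51
Final: R3 = 51

51


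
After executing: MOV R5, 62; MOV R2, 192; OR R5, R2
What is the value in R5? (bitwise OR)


Register state trace:
  MOV R5, 62  → R5 = 62 (0b00111110)
  MOV R2, 192  → R2 = 192 (0b11000000)
  OR R5, R2   → R5 = 62 OR 192 = 254 (0b11111110)
Final: R5 = 254

254


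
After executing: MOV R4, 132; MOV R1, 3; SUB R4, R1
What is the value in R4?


Register state trace:
  MOV R4, 132  → R4 = 132
  MOV R1, 3  → R1 = 3
  SUB R4, R1  → R4 = 132 - 3 = 129
Final: R4 = 129

129


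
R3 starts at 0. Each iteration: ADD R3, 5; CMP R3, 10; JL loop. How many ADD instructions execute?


Loop trace (R3 starts at 0, target 10, step 5):
  ADD #1: R3 = 0 + 5 = 5  → 5 < 10, loop
  ADD #2: R3 = 5 + 5 = 10  → 10 >= 10, exit
Total ADD instructions: 2

2


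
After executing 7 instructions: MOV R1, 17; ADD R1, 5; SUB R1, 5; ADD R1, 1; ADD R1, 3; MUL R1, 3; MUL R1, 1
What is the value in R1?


Register state trace:
  MOV R1, 17  → R1 = 17
  ADD R1, 5  → R1 = 17 + 5 = 22
  SUB R1, 5  → R1 = 22 - 5 = 17
  ADD R1, 1  → R1 = 17 + 1 = 18
  ADD R1, 3  → R1 = 18 + 3 = 21
  MUL R1, 3  → R1 = 21 * 3 = 63
  MUL R1, 1  → R1 = 63 * 1 = 63
Final: R1 = 63

63


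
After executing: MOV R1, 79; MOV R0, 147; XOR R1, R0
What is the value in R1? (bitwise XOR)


Register state trace:
  MOV R1, 79  → R1 = 79 (0b01001111)
  MOV R0, 147  → R0 = 147 (0b10010011)
  XOR R1, R0  → R1 = 79 XOR 147 = 220 (0b11011100)
Final: R1 = 220

220


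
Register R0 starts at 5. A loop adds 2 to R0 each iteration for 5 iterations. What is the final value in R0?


Starting value: R0 = 5
  Iter 1: R0 = 5 + 2 = 7
  Iter 2: R0 = 7 + 2 = 9
  Iter 3: R0 = 9 + 2 = 11
  Iter 4: R0 = 11 + 2 = 13
  Iter 5: R0 = 13 + 2 = 15
Final: R0 = 15

15


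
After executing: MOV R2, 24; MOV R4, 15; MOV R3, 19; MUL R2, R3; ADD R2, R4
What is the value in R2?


Register state trace:
  MOV R2, 24  → R2 = 24
  MOV R4, 15  → R4 = 15
  MOV R3, 19  → R3 = 19
  MUL R2, R3  → R2 = 24 * 19 = 456
  ADD R2, R4  → R2 = 456 + 15 = 471
Final: R2 = 471

471


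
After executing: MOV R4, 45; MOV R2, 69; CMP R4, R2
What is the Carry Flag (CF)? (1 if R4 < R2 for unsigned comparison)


Register state trace:
  MOV R4, 45  → R4 = 45
  MOV R2, 69  → R2 = 69
  CMP R4, R2  → unsigned 45 - 69: borrow occurs
  45 < 69, so CF = 1
CF = 1

1


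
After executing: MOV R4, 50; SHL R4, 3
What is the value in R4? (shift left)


Register state trace:
  MOV R4, 50  → R4 = 50
  SHL R4, 3  → R4 = 50 << 3 = 50 * 2^3 = 400
Final: R4 = 400

400


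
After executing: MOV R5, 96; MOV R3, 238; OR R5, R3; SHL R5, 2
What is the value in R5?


Register state trace:
  MOV R5, 96  → R5 = 96 (0b01100000)
  MOV R3, 238  → R3 = 238 (0b11101110)
  OR R5, R3  → R5 = 96 OR 238 = 238 (0b11101110)
  SHL R5, 2  → R5 = 238 << 2 = 952
Final: R5 = 952

952


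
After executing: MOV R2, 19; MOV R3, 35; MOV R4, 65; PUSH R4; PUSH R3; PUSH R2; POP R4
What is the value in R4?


Stack trace (top is rightmost):
  MOV R2, 19  → R2 = 19
  MOV R3, 35  → R3 = 35
  MOV R4, 65  → R4 = 65
  PUSH R4  → stack: [65]
  PUSH R3  → stack: [65, 35]
  PUSH R2  → stack: [65, 35, 19]
  POP R4  → R4 = 19, stack: [65, 35]
Final: R4 = 19

19


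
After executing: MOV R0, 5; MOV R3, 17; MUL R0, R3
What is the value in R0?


Register state trace:
  MOV R0, 5  → R0 = 5
  MOV R3, 17  → R3 = 17
  MUL R0, R3  → R0 = 5 * 17 = 85
Final: R0 = 85

85


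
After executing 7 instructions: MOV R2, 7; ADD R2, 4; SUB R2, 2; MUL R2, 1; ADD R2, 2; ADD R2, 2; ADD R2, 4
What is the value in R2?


Register state trace:
  MOV R2, 7  → R2 = 7
  ADD R2, 4  → R2 = 7 + 4 = 11
  SUB R2, 2  → R2 = 11 - 2 = 9
  MUL R2, 1  → R2 = 9 * 1 = 9
  ADD R2, 2  → R2 = 9 + 2 = 11
  ADD R2, 2  → R2 = 11 + 2 = 13
  ADD R2, 4  → R2 = 13 + 4 = 17
Final: R2 = 17

17


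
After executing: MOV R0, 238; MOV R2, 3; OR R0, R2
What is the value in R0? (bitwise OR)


Register state trace:
  MOV R0, 238  → R0 = 238 (0b11101110)
  MOV R2, 3  → R2 = 3 (0b00000011)
  OR R0, R2   → R0 = 238 OR 3 = 239 (0b11101111)
Final: R0 = 239

239


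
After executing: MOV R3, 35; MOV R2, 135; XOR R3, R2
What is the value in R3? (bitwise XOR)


Register state trace:
  MOV R3, 35  → R3 = 35 (0b00100011)
  MOV R2, 135  → R2 = 135 (0b10000111)
  XOR R3, R2  → R3 = 35 XOR 135 = 164 (0b10100100)
Final: R3 = 164

164


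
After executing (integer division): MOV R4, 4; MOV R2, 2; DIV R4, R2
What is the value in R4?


Register state trace:
  MOV R4, 4  → R4 = 4
  MOV R2, 2  → R2 = 2
  DIV R4, R2  → R4 = 4 // 2 = 2
Final: R4 = 2

2


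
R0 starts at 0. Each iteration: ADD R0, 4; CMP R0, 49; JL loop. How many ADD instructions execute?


Loop trace (R0 starts at 0, target 49, step 4):
  ADD #1: R0 = 0 + 4 = 4  → 4 < 49, loop
  ADD #2: R0 = 4 + 4 = 8  → 8 < 49, loop
  ADD #3: R0 = 8 + 4 = 12  → 12 < 49, loop
  ADD #4: R0 = 12 + 4 = 16  → 16 < 49, loop
  ADD #5: R0 = 16 + 4 = 20  → 20 < 49, loop
  ADD #6: R0 = 20 + 4 = 24  → 24 < 49, loop
  ADD #7: R0 = 24 + 4 = 28  → 28 < 49, loop
  ADD #8: R0 = 28 + 4 = 32  → 32 < 49, loop
  ADD #9: R0 = 32 + 4 = 36  → 36 < 49, loop
  ADD #10: R0 = 36 + 4 = 40  → 40 < 49, loop
  ADD #11: R0 = 40 + 4 = 44  → 44 < 49, loop
  ADD #12: R0 = 44 + 4 = 48  → 48 < 49, loop
  ADD #13: R0 = 48 + 4 = 52  → 52 >= 49, exit
Total ADD instructions: 13

13


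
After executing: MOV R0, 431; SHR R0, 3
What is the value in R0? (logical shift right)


Register state trace:
  MOV R0, 431  → R0 = 431
  SHR R0, 3  → R0 = 431 >> 3 = 431 // 2^3 = 53
Final: R0 = 53

53


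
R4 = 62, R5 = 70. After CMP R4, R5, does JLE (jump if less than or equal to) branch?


Trace:
  R4 = 62, R5 = 70
  CMP R4, R5  → compares 62 vs 70
  JLE checks: is 62 less than or equal to 70?
  62 < 70, so condition is true
Branch taken: Yes

Yes


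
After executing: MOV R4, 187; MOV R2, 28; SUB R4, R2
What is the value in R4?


Register state trace:
  MOV R4, 187  → R4 = 187
  MOV R2, 28  → R2 = 28
  SUB R4, R2  → R4 = 187 - 28 = 159
Final: R4 = 159

159


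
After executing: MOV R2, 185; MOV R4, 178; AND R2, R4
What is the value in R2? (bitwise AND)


Register state trace:
  MOV R2, 185  → R2 = 185 (0b10111001)
  MOV R4, 178  → R4 = 178 (0b10110010)
  AND R2, R4  → R2 = 185 AND 178 = 176 (0b10110000)
Final: R2 = 176

176


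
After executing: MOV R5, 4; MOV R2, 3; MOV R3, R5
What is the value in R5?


Register state trace:
  MOV R5, 4  → R5 = 4
  MOV R2, 3  → R2 = 3
  MOV R3, R5  → R3 = 4
Final: R5 = 4

4


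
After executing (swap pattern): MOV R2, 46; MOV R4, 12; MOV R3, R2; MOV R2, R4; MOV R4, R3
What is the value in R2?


Register state trace (swap pattern):
  MOV R2, 46  → R2 = 46
  MOV R4, 12  → R4 = 12
  MOV R3, R2  → R3 = 46  (save R2)
  MOV R2, R4  → R2 = 12  (R2 gets R4's value)
  MOV R4, R3  → R4 = 46  (R4 gets saved value)
Final: R2 = 12

12


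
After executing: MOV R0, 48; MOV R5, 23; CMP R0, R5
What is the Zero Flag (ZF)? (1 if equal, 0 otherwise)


Register state trace:
  MOV R0, 48  → R0 = 48
  MOV R5, 23  → R5 = 23
  CMP R0, R5  → computes 48 - 23 = 25
  Result is nonzero, so values are not equal
ZF = 0

0


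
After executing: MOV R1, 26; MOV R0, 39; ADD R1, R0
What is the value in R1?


Register state trace:
  MOV R1, 26  → R1 = 26
  MOV R0, 39  → R0 = 39
  ADD R1, R0  → R1 = 26 + 39 = 65
Final: R1 = 65

65


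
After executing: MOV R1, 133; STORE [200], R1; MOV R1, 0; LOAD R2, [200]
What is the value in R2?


Register and memory trace:
  MOV R1, 133  → R1 = 133
  STORE [200], R1  → mem[200] = 133
  MOV R1, 0  → R1 = 0
  LOAD R2, [200]  → R2 = mem[200] = 133
Final: R2 = 133

133


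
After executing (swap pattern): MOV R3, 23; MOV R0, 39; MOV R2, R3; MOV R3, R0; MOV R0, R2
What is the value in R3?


Register state trace (swap pattern):
  MOV R3, 23  → R3 = 23
  MOV R0, 39  → R0 = 39
  MOV R2, R3  → R2 = 23  (save R3)
  MOV R3, R0  → R3 = 39  (R3 gets R0's value)
  MOV R0, R2  → R0 = 23  (R0 gets saved value)
Final: R3 = 39

39


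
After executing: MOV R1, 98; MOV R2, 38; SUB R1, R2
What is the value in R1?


Register state trace:
  MOV R1, 98  → R1 = 98
  MOV R2, 38  → R2 = 38
  SUB R1, R2  → R1 = 98 - 38 = 60
Final: R1 = 60

60


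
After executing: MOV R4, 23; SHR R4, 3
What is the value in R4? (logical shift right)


Register state trace:
  MOV R4, 23  → R4 = 23
  SHR R4, 3  → R4 = 23 >> 3 = 23 // 2^3 = 2
Final: R4 = 2

2


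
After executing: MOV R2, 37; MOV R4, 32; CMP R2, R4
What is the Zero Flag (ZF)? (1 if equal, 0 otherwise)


Register state trace:
  MOV R2, 37  → R2 = 37
  MOV R4, 32  → R4 = 32
  CMP R2, R4  → computes 37 - 32 = 5
  Result is nonzero, so values are not equal
ZF = 0

0


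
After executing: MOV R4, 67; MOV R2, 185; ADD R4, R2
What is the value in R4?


Register state trace:
  MOV R4, 67  → R4 = 67
  MOV R2, 185  → R2 = 185
  ADD R4, R2  → R4 = 67 + 185 = 252
Final: R4 = 252

252


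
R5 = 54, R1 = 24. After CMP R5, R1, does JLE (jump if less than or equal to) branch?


Trace:
  R5 = 54, R1 = 24
  CMP R5, R1  → compares 54 vs 24
  JLE checks: is 54 less than or equal to 24?
  54 > 24, so condition is false
Branch taken: No

No


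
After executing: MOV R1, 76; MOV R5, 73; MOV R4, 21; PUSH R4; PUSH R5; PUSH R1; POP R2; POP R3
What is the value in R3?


Stack trace (top is rightmost):
  MOV R1, 76  → R1 = 76
  MOV R5, 73  → R5 = 73
  MOV R4, 21  → R4 = 21
  PUSH R4  → stack: [21]
  PUSH R5  → stack: [21, 73]
  PUSH R1  → stack: [21, 73, 76]
  POP R2  → R2 = 76, stack: [21, 73]
  POP R3  → R3 = 73, stack: [21]
Final: R3 = 73

73


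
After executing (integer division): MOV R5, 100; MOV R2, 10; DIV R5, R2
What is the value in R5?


Register state trace:
  MOV R5, 100  → R5 = 100
  MOV R2, 10  → R2 = 10
  DIV R5, R2  → R5 = 100 // 10 = 10
Final: R5 = 10

10


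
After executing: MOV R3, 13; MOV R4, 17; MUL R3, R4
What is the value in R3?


Register state trace:
  MOV R3, 13  → R3 = 13
  MOV R4, 17  → R4 = 17
  MUL R3, R4  → R3 = 13 * 17 = 221
Final: R3 = 221

221


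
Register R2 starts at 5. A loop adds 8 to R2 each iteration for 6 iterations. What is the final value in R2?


Starting value: R2 = 5
  Iter 1: R2 = 5 + 8 = 13
  Iter 2: R2 = 13 + 8 = 21
  Iter 3: R2 = 21 + 8 = 29
  Iter 4: R2 = 29 + 8 = 37
  Iter 5: R2 = 37 + 8 = 45
  Iter 6: R2 = 45 + 8 = 53
Final: R2 = 53

53


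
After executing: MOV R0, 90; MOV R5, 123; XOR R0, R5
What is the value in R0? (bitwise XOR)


Register state trace:
  MOV R0, 90  → R0 = 90 (0b01011010)
  MOV R5, 123  → R5 = 123 (0b01111011)
  XOR R0, R5  → R0 = 90 XOR 123 = 33 (0b00100001)
Final: R0 = 33

33


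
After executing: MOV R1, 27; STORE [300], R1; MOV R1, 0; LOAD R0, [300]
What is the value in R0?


Register and memory trace:
  MOV R1, 27  → R1 = 27
  STORE [300], R1  → mem[300] = 27
  MOV R1, 0  → R1 = 0
  LOAD R0, [300]  → R0 = mem[300] = 27
Final: R0 = 27

27


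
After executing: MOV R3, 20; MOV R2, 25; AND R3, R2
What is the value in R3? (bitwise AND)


Register state trace:
  MOV R3, 20  → R3 = 20 (0b00010100)
  MOV R2, 25  → R2 = 25 (0b00011001)
  AND R3, R2  → R3 = 20 AND 25 = 16 (0b00010000)
Final: R3 = 16

16


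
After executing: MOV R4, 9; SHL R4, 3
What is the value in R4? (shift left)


Register state trace:
  MOV R4, 9  → R4 = 9
  SHL R4, 3  → R4 = 9 << 3 = 9 * 2^3 = 72
Final: R4 = 72

72


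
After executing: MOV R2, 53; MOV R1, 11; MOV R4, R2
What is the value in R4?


Register state trace:
  MOV R2, 53  → R2 = 53
  MOV R1, 11  → R1 = 11
  MOV R4, R2  → R4 = 53
Final: R4 = 53

53


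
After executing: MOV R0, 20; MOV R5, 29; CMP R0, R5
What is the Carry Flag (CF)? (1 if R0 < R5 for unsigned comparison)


Register state trace:
  MOV R0, 20  → R0 = 20
  MOV R5, 29  → R5 = 29
  CMP R0, R5  → unsigned 20 - 29: borrow occurs
  20 < 29, so CF = 1
CF = 1

1


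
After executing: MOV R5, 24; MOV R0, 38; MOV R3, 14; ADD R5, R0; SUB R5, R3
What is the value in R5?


Register state trace:
  MOV R5, 24  → R5 = 24
  MOV R0, 38  → R0 = 38
  MOV R3, 14  → R3 = 14
  ADD R5, R0  → R5 = 24 + 38 = 62
  SUB R5, R3  → R5 = 62 - 14 = 48
Final: R5 = 48

48


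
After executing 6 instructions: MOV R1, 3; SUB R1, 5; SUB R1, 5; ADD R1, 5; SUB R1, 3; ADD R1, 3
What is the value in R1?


Register state trace:
  MOV R1, 3  → R1 = 3
  SUB R1, 5  → R1 = 3 - 5 = -2
  SUB R1, 5  → R1 = -2 - 5 = -7
  ADD R1, 5  → R1 = -7 + 5 = -2
  SUB R1, 3  → R1 = -2 - 3 = -5
  ADD R1, 3  → R1 = -5 + 3 = -2
Final: R1 = -2

-2


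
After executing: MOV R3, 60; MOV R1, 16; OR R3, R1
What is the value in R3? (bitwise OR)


Register state trace:
  MOV R3, 60  → R3 = 60 (0b00111100)
  MOV R1, 16  → R1 = 16 (0b00010000)
  OR R3, R1   → R3 = 60 OR 16 = 60 (0b00111100)
Final: R3 = 60

60


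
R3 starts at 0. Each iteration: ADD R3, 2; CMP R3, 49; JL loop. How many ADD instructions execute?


Loop trace (R3 starts at 0, target 49, step 2):
  ADD #1: R3 = 0 + 2 = 2  → 2 < 49, loop
  ADD #2: R3 = 2 + 2 = 4  → 4 < 49, loop
  ADD #3: R3 = 4 + 2 = 6  → 6 < 49, loop
  ADD #4: R3 = 6 + 2 = 8  → 8 < 49, loop
  ADD #5: R3 = 8 + 2 = 10  → 10 < 49, loop
  ADD #6: R3 = 10 + 2 = 12  → 12 < 49, loop
  ADD #7: R3 = 12 + 2 = 14  → 14 < 49, loop
  ADD #8: R3 = 14 + 2 = 16  → 16 < 49, loop
  ADD #9: R3 = 16 + 2 = 18  → 18 < 49, loop
  ADD #10: R3 = 18 + 2 = 20  → 20 < 49, loop
  ADD #11: R3 = 20 + 2 = 22  → 22 < 49, loop
  ADD #12: R3 = 22 + 2 = 24  → 24 < 49, loop
  ADD #13: R3 = 24 + 2 = 26  → 26 < 49, loop
  ADD #14: R3 = 26 + 2 = 28  → 28 < 49, loop
  ADD #15: R3 = 28 + 2 = 30  → 30 < 49, loop
  ADD #16: R3 = 30 + 2 = 32  → 32 < 49, loop
  ADD #17: R3 = 32 + 2 = 34  → 34 < 49, loop
  ADD #18: R3 = 34 + 2 = 36  → 36 < 49, loop
  ADD #19: R3 = 36 + 2 = 38  → 38 < 49, loop
  ADD #20: R3 = 38 + 2 = 40  → 40 < 49, loop
  ADD #21: R3 = 40 + 2 = 42  → 42 < 49, loop
  ADD #22: R3 = 42 + 2 = 44  → 44 < 49, loop
  ADD #23: R3 = 44 + 2 = 46  → 46 < 49, loop
  ADD #24: R3 = 46 + 2 = 48  → 48 < 49, loop
  ADD #25: R3 = 48 + 2 = 50  → 50 >= 49, exit
Total ADD instructions: 25

25


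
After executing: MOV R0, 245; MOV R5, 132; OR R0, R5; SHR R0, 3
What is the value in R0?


Register state trace:
  MOV R0, 245  → R0 = 245 (0b11110101)
  MOV R5, 132  → R5 = 132 (0b10000100)
  OR R0, R5  → R0 = 245 OR 132 = 245 (0b11110101)
  SHR R0, 3  → R0 = 245 >> 3 = 30
Final: R0 = 30

30


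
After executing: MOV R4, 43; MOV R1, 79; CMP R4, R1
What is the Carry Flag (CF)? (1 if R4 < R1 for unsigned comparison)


Register state trace:
  MOV R4, 43  → R4 = 43
  MOV R1, 79  → R1 = 79
  CMP R4, R1  → unsigned 43 - 79: borrow occurs
  43 < 79, so CF = 1
CF = 1

1


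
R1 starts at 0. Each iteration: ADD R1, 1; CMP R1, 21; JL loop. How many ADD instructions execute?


Loop trace (R1 starts at 0, target 21, step 1):
  ADD #1: R1 = 0 + 1 = 1  → 1 < 21, loop
  ADD #2: R1 = 1 + 1 = 2  → 2 < 21, loop
  ADD #3: R1 = 2 + 1 = 3  → 3 < 21, loop
  ADD #4: R1 = 3 + 1 = 4  → 4 < 21, loop
  ADD #5: R1 = 4 + 1 = 5  → 5 < 21, loop
  ADD #6: R1 = 5 + 1 = 6  → 6 < 21, loop
  ADD #7: R1 = 6 + 1 = 7  → 7 < 21, loop
  ADD #8: R1 = 7 + 1 = 8  → 8 < 21, loop
  ADD #9: R1 = 8 + 1 = 9  → 9 < 21, loop
  ADD #10: R1 = 9 + 1 = 10  → 10 < 21, loop
  ADD #11: R1 = 10 + 1 = 11  → 11 < 21, loop
  ADD #12: R1 = 11 + 1 = 12  → 12 < 21, loop
  ADD #13: R1 = 12 + 1 = 13  → 13 < 21, loop
  ADD #14: R1 = 13 + 1 = 14  → 14 < 21, loop
  ADD #15: R1 = 14 + 1 = 15  → 15 < 21, loop
  ADD #16: R1 = 15 + 1 = 16  → 16 < 21, loop
  ADD #17: R1 = 16 + 1 = 17  → 17 < 21, loop
  ADD #18: R1 = 17 + 1 = 18  → 18 < 21, loop
  ADD #19: R1 = 18 + 1 = 19  → 19 < 21, loop
  ADD #20: R1 = 19 + 1 = 20  → 20 < 21, loop
  ADD #21: R1 = 20 + 1 = 21  → 21 >= 21, exit
Total ADD instructions: 21

21


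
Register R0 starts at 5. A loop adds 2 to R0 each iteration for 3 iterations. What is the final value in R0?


Starting value: R0 = 5
  Iter 1: R0 = 5 + 2 = 7
  Iter 2: R0 = 7 + 2 = 9
  Iter 3: R0 = 9 + 2 = 11
Final: R0 = 11

11


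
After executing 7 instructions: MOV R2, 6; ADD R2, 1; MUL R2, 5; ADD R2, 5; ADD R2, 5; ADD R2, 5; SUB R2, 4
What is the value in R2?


Register state trace:
  MOV R2, 6  → R2 = 6
  ADD R2, 1  → R2 = 6 + 1 = 7
  MUL R2, 5  → R2 = 7 * 5 = 35
  ADD R2, 5  → R2 = 35 + 5 = 40
  ADD R2, 5  → R2 = 40 + 5 = 45
  ADD R2, 5  → R2 = 45 + 5 = 50
  SUB R2, 4  → R2 = 50 - 4 = 46
Final: R2 = 46

46


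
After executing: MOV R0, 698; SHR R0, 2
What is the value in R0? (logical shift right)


Register state trace:
  MOV R0, 698  → R0 = 698
  SHR R0, 2  → R0 = 698 >> 2 = 698 // 2^2 = 174
Final: R0 = 174

174


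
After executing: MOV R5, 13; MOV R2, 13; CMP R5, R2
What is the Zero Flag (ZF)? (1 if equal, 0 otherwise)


Register state trace:
  MOV R5, 13  → R5 = 13
  MOV R2, 13  → R2 = 13
  CMP R5, R2  → computes 13 - 13 = 0
  Result is zero, so values are equal
ZF = 1

1


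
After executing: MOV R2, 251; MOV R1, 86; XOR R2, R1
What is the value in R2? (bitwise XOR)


Register state trace:
  MOV R2, 251  → R2 = 251 (0b11111011)
  MOV R1, 86  → R1 = 86 (0b01010110)
  XOR R2, R1  → R2 = 251 XOR 86 = 173 (0b10101101)
Final: R2 = 173

173


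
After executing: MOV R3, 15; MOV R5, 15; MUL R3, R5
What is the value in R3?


Register state trace:
  MOV R3, 15  → R3 = 15
  MOV R5, 15  → R5 = 15
  MUL R3, R5  → R3 = 15 * 15 = 225
Final: R3 = 225

225


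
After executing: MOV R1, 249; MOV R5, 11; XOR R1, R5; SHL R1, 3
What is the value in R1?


Register state trace:
  MOV R1, 249  → R1 = 249 (0b11111001)
  MOV R5, 11  → R5 = 11 (0b00001011)
  XOR R1, R5  → R1 = 249 XOR 11 = 242 (0b11110010)
  SHL R1, 3  → R1 = 242 << 3 = 1936
Final: R1 = 1936

1936


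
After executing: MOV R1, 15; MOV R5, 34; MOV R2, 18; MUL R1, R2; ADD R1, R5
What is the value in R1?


Register state trace:
  MOV R1, 15  → R1 = 15
  MOV R5, 34  → R5 = 34
  MOV R2, 18  → R2 = 18
  MUL R1, R2  → R1 = 15 * 18 = 270
  ADD R1, R5  → R1 = 270 + 34 = 304
Final: R1 = 304

304


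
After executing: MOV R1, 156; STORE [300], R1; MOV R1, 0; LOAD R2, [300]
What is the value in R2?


Register and memory trace:
  MOV R1, 156  → R1 = 156
  STORE [300], R1  → mem[300] = 156
  MOV R1, 0  → R1 = 0
  LOAD R2, [300]  → R2 = mem[300] = 156
Final: R2 = 156

156


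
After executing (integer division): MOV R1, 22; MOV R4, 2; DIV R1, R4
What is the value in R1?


Register state trace:
  MOV R1, 22  → R1 = 22
  MOV R4, 2  → R4 = 2
  DIV R1, R4  → R1 = 22 // 2 = 11
Final: R1 = 11

11


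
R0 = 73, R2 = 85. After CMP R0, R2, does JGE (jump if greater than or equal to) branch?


Trace:
  R0 = 73, R2 = 85
  CMP R0, R2  → compares 73 vs 85
  JGE checks: is 73 greater than or equal to 85?
  73 < 85, so condition is false
Branch taken: No

No


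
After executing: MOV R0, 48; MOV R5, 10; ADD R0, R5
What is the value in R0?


Register state trace:
  MOV R0, 48  → R0 = 48
  MOV R5, 10  → R5 = 10
  ADD R0, R5  → R0 = 48 + 10 = 58
Final: R0 = 58

58


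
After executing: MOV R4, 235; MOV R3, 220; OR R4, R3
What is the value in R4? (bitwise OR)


Register state trace:
  MOV R4, 235  → R4 = 235 (0b11101011)
  MOV R3, 220  → R3 = 220 (0b11011100)
  OR R4, R3   → R4 = 235 OR 220 = 255 (0b11111111)
Final: R4 = 255

255


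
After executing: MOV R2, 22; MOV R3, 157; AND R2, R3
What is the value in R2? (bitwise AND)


Register state trace:
  MOV R2, 22  → R2 = 22 (0b00010110)
  MOV R3, 157  → R3 = 157 (0b10011101)
  AND R2, R3  → R2 = 22 AND 157 = 20 (0b00010100)
Final: R2 = 20

20


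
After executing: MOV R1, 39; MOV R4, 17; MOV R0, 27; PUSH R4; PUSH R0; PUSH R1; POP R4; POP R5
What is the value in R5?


Stack trace (top is rightmost):
  MOV R1, 39  → R1 = 39
  MOV R4, 17  → R4 = 17
  MOV R0, 27  → R0 = 27
  PUSH R4  → stack: [17]
  PUSH R0  → stack: [17, 27]
  PUSH R1  → stack: [17, 27, 39]
  POP R4  → R4 = 39, stack: [17, 27]
  POP R5  → R5 = 27, stack: [17]
Final: R5 = 27

27


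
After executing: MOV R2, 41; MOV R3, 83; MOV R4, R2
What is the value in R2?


Register state trace:
  MOV R2, 41  → R2 = 41
  MOV R3, 83  → R3 = 83
  MOV R4, R2  → R4 = 41
Final: R2 = 41

41


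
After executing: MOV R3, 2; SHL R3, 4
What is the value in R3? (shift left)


Register state trace:
  MOV R3, 2  → R3 = 2
  SHL R3, 4  → R3 = 2 << 4 = 2 * 2^4 = 32
Final: R3 = 32

32


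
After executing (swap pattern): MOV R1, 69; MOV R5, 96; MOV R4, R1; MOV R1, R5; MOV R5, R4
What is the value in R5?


Register state trace (swap pattern):
  MOV R1, 69  → R1 = 69
  MOV R5, 96  → R5 = 96
  MOV R4, R1  → R4 = 69  (save R1)
  MOV R1, R5  → R1 = 96  (R1 gets R5's value)
  MOV R5, R4  → R5 = 69  (R5 gets saved value)
Final: R5 = 69

69
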